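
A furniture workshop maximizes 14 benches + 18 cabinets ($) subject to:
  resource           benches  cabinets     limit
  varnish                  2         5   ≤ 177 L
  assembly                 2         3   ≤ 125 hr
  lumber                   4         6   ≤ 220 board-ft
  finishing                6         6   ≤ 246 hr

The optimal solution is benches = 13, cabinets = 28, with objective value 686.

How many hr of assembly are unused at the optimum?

15

assembly used = 2·13 + 3·28 = 110; slack = 125 − 110 = 15.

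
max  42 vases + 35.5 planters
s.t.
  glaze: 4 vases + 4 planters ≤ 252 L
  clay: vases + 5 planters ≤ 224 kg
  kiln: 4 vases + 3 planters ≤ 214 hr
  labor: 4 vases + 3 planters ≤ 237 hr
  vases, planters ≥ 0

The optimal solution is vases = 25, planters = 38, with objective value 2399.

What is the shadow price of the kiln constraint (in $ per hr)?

6.5

Check each constraint at x*: glaze 252/252 (tight); clay 215/224 (slack 9); kiln 214/214 (tight); labor 214/237 (slack 23).
Slack constraints have shadow price 0 (complementary slackness).
From A_Bᵀ y = c: 4·y_glaze + 4·y_kiln = 42; 4·y_glaze + 3·y_kiln = 35.5.
This yields shadow prices y_glaze = 4, y_kiln = 6.5.
Shadow price of kiln = 6.5.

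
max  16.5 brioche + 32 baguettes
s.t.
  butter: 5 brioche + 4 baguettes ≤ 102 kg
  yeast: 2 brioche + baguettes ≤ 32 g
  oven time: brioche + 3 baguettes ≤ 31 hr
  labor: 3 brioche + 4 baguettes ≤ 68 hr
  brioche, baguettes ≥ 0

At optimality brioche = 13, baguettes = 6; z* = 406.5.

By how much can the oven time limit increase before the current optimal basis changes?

Binding constraints: yeast, oven time. The basis is B = [[2,1],[1,3]] with det 5.
Per unit increase in oven time, x* moves by d = (-0.2, 0.4).
The basis stays optimal until labor becomes binding; allowable increase = 5 hr.

5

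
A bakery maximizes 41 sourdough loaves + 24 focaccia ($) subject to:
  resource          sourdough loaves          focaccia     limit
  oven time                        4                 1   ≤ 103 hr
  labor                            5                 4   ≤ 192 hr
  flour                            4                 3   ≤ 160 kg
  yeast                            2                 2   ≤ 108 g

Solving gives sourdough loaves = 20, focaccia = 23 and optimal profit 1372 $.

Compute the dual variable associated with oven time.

Check each constraint at x*: oven time 103/103 (tight); labor 192/192 (tight); flour 149/160 (slack 11); yeast 86/108 (slack 22).
By complementary slackness, y = 0 for the non-binding constraints.
Dual feasibility on the basic columns requires 4·y_oven time + 5·y_labor = 41, 1·y_oven time + 4·y_labor = 24.
This yields shadow prices y_oven time = 4, y_labor = 5.
Shadow price of oven time = 4.

4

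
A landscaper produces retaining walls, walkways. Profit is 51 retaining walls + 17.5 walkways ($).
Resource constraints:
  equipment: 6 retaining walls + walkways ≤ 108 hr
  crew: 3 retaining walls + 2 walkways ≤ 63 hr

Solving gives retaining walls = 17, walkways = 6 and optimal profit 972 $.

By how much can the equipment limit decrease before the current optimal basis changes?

Binding constraints: equipment, crew. The basis is B = [[6,1],[3,2]] with det 9.
Per unit decrease in equipment, x* moves by d = (-0.2222, 0.3333).
The basis stays optimal until retaining walls reaches 0; allowable decrease = 76.5 hr.

76.5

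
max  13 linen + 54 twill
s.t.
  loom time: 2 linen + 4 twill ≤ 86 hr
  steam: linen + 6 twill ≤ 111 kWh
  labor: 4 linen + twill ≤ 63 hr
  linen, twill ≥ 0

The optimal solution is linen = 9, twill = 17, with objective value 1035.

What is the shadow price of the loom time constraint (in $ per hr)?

3

Check each constraint at x*: loom time 86/86 (tight); steam 111/111 (tight); labor 53/63 (slack 10).
By complementary slackness, y = 0 for the non-binding constraint.
Dual feasibility on the basic columns requires 2·y_loom time + 1·y_steam = 13, 4·y_loom time + 6·y_steam = 54.
Solving: y_loom time = 3, y_steam = 7.
Shadow price of loom time = 3.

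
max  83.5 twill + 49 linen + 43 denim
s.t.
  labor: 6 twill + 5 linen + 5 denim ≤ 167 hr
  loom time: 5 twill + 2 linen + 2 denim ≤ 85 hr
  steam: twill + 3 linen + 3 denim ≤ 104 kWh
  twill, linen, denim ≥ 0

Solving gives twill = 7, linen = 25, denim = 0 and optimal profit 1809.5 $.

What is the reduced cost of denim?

-6

Check each constraint at x*: labor 167/167 (tight); loom time 85/85 (tight); steam 82/104 (slack 22).
Since steam is not tight, its dual is 0.
The binding rows give the dual system: 6·y_labor + 5·y_loom time = 83.5 and 5·y_labor + 2·y_loom time = 49.
→ y_labor = 6 and y_loom time = 9.5.
Reduced cost of denim: c₃ − yᵀa₃ = 43 − (6·5 + 9.5·2) = 43 − 49 = -6.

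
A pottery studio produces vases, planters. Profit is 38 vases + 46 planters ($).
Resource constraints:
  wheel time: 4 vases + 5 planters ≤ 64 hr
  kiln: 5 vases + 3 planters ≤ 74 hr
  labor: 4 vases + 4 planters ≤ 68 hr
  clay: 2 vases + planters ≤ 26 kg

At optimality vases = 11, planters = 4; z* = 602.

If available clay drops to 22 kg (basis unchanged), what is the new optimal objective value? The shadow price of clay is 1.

Δb = -4, so new z* = 602 + (1)·(-4) = 602 − 4 = 598.

598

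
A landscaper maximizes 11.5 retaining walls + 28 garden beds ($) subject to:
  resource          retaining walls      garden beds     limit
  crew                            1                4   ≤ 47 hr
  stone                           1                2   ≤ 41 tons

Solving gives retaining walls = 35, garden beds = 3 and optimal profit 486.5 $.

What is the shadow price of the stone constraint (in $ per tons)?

9

Both crew and stone are binding at x*.
The binding rows give the dual system: 1·y_crew + 1·y_stone = 11.5 and 4·y_crew + 2·y_stone = 28.
Solving: y_crew = 2.5, y_stone = 9.
Shadow price of stone = 9.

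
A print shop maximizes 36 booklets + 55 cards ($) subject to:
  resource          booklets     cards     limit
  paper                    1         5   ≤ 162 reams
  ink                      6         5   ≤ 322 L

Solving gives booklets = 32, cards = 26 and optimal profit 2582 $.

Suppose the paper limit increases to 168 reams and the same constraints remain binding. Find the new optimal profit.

Both paper and ink are binding at x*.
Dual feasibility on the basic columns requires 1·y_paper + 6·y_ink = 36, 5·y_paper + 5·y_ink = 55.
Solving: y_paper = 6, y_ink = 5.
Δz = y_paper·Δb = 6 × (6) = 36, so new z* = 2582 + 36 = 2618.

2618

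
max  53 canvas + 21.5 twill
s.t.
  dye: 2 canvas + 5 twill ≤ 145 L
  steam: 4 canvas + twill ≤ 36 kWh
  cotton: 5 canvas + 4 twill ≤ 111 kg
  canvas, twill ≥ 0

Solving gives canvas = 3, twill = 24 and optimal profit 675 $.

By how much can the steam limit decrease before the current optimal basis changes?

Binding constraints: steam, cotton. The basis is B = [[4,1],[5,4]] with det 11.
Per unit decrease in steam, x* moves by d = (-0.3636, 0.4545).
The basis stays optimal until canvas reaches 0; allowable decrease = 8.25 kWh.

8.25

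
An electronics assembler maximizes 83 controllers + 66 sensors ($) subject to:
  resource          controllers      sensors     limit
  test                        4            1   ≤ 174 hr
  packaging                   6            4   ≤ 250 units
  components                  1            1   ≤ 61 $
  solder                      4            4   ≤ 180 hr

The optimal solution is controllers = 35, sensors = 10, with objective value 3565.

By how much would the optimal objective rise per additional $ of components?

0

At the optimum: test uses 150 of 174 (slack = 24); packaging uses 250 of 250 (binding); components uses 45 of 61 (slack = 16); solder uses 180 of 180 (binding).
Since test, components are not tight, their duals are 0.
From A_Bᵀ y = c: 6·y_packaging + 4·y_solder = 83; 4·y_packaging + 4·y_solder = 66.
This yields shadow prices y_packaging = 8.5, y_solder = 8.
Shadow price of components = 0.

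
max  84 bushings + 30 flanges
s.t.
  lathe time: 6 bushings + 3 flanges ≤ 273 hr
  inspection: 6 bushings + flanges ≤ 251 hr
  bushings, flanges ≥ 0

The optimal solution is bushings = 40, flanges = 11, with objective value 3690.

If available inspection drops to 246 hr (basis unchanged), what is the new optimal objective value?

Check each constraint at x*: lathe time 273/273 (tight); inspection 251/251 (tight).
Dual feasibility on the basic columns requires 6·y_lathe time + 6·y_inspection = 84, 3·y_lathe time + 1·y_inspection = 30.
→ y_lathe time = 8 and y_inspection = 6.
Δz = y_inspection·Δb = 6 × (-5) = -30, so new z* = 3690 − 30 = 3660.

3660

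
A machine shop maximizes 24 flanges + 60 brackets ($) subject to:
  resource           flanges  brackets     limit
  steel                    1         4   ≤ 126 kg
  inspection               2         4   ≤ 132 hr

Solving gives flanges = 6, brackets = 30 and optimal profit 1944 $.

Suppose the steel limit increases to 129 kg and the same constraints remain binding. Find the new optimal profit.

1962

At the optimum: steel uses 126 of 126 (binding); inspection uses 132 of 132 (binding).
From A_Bᵀ y = c: 1·y_steel + 2·y_inspection = 24; 4·y_steel + 4·y_inspection = 60.
This yields shadow prices y_steel = 6, y_inspection = 9.
Δz = y_steel·Δb = 6 × (3) = 18, so new z* = 1944 + 18 = 1962.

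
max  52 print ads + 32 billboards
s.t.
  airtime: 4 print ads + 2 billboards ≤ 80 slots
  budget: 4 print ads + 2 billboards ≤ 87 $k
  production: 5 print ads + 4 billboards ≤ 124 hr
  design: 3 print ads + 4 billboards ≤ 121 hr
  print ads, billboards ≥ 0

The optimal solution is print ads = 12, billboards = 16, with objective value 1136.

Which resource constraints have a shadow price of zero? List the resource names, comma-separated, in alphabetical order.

airtime: 80/80 (binding)
budget: 80/87 (slack 7)
production: 124/124 (binding)
design: 100/121 (slack 21)
By complementary slackness, a constraint with positive slack has shadow price 0 → budget, design.

budget, design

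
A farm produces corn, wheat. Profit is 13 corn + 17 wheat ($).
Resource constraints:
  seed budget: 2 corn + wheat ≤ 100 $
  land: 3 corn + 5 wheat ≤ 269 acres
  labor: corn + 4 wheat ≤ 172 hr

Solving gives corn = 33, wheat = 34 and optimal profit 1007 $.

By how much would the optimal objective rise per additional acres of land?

3

Check each constraint at x*: seed budget 100/100 (tight); land 269/269 (tight); labor 169/172 (slack 3).
Slack constraints have shadow price 0 (complementary slackness).
The binding rows give the dual system: 2·y_seed budget + 3·y_land = 13 and 1·y_seed budget + 5·y_land = 17.
Solving: y_seed budget = 2, y_land = 3.
Shadow price of land = 3.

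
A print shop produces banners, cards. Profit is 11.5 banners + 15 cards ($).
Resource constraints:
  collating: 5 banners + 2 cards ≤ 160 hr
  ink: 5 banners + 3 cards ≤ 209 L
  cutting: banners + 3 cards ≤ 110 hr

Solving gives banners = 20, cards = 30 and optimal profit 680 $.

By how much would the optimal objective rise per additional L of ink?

Binding: collating and cutting. Non-binding: ink (19 unused).
Slack constraints have shadow price 0 (complementary slackness).
The binding rows give the dual system: 5·y_collating + 1·y_cutting = 11.5 and 2·y_collating + 3·y_cutting = 15.
Solving: y_collating = 1.5, y_cutting = 4.
Shadow price of ink = 0.

0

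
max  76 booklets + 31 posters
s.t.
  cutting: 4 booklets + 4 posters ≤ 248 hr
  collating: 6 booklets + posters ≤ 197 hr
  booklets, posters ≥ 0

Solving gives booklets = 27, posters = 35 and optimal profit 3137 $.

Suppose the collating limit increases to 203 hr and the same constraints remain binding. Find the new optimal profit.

Check each constraint at x*: cutting 248/248 (tight); collating 197/197 (tight).
Dual feasibility on the basic columns requires 4·y_cutting + 6·y_collating = 76, 4·y_cutting + 1·y_collating = 31.
→ y_cutting = 5.5 and y_collating = 9.
Δz = y_collating·Δb = 9 × (6) = 54, so new z* = 3137 + 54 = 3191.

3191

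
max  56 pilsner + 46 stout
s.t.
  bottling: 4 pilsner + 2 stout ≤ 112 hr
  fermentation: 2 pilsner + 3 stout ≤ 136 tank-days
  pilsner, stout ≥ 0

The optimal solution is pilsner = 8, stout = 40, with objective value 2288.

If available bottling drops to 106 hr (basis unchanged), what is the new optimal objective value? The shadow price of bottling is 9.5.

Δb = -6, so new z* = 2288 + (9.5)·(-6) = 2288 − 57 = 2231.

2231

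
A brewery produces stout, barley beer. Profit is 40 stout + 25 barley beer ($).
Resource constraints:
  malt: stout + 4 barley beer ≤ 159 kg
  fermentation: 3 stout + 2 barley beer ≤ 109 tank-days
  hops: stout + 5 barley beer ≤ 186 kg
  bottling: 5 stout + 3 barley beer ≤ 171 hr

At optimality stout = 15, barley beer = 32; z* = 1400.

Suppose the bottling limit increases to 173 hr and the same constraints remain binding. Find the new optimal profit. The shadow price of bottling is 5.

Δb = 2, so new z* = 1400 + (5)·(2) = 1400 + 10 = 1410.

1410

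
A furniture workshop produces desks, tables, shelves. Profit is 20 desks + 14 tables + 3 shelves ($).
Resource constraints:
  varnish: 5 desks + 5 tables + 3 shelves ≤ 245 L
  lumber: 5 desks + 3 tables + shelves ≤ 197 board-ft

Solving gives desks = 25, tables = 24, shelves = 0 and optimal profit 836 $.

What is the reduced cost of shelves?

-3

Both varnish and lumber are binding at x*.
Dual feasibility on the basic columns requires 5·y_varnish + 5·y_lumber = 20, 5·y_varnish + 3·y_lumber = 14.
Solving: y_varnish = 1, y_lumber = 3.
Reduced cost of shelves: c₃ − yᵀa₃ = 3 − (1·3 + 3·1) = 3 − 6 = -3.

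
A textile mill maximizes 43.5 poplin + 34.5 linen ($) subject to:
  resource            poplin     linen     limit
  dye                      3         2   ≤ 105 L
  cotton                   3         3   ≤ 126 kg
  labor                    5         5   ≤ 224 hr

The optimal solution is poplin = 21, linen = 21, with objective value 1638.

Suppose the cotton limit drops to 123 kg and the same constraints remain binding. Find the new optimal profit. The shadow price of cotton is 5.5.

1621.5

Δb = -3, so new z* = 1638 + (5.5)·(-3) = 1638 − 16.5 = 1621.5.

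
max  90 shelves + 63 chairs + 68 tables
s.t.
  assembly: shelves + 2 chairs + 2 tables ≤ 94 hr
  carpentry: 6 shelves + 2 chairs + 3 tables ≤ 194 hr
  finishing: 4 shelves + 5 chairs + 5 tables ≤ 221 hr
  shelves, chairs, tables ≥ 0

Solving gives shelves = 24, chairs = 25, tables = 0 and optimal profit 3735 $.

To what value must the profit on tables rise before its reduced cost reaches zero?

72

Check each constraint at x*: assembly 74/94 (slack 20); carpentry 194/194 (tight); finishing 221/221 (tight).
Slack constraints have shadow price 0 (complementary slackness).
From A_Bᵀ y = c: 6·y_carpentry + 4·y_finishing = 90; 2·y_carpentry + 5·y_finishing = 63.
This yields shadow prices y_carpentry = 9, y_finishing = 9.
tables enters the basis when its profit ≥ yᵀa₃ = 9·3 + 9·5 = 72.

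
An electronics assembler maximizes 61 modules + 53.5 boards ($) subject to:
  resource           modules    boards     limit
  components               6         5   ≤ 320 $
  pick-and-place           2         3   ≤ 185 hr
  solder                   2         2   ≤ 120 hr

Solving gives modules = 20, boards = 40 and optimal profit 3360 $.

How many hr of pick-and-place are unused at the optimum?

25

pick-and-place used = 2·20 + 3·40 = 160; slack = 185 − 160 = 25.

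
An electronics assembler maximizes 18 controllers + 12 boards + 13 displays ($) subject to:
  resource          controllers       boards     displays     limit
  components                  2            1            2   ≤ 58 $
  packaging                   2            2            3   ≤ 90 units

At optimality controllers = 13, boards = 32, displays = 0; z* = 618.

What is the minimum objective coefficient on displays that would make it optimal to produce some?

21

At the optimum: components uses 58 of 58 (binding); packaging uses 90 of 90 (binding).
Dual feasibility on the basic columns requires 2·y_components + 2·y_packaging = 18, 1·y_components + 2·y_packaging = 12.
Solving: y_components = 6, y_packaging = 3.
displays enters the basis when its profit ≥ yᵀa₃ = 6·2 + 3·3 = 21.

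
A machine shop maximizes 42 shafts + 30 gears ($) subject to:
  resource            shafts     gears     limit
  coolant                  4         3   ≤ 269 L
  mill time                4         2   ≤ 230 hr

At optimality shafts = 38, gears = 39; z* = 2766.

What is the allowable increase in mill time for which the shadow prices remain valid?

Binding constraints: coolant, mill time. The basis is B = [[4,3],[4,2]] with det -4.
Per unit increase in mill time, x* moves by d = (0.75, -1).
The basis stays optimal until gears reaches 0; allowable increase = 39 hr.

39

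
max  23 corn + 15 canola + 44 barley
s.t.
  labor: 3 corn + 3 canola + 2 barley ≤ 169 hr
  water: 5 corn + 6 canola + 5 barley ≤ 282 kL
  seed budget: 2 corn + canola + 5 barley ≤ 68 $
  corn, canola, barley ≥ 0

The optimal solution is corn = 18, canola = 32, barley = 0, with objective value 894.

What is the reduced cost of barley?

Check each constraint at x*: labor 150/169 (slack 19); water 282/282 (tight); seed budget 68/68 (tight).
Slack constraints have shadow price 0 (complementary slackness).
The binding rows give the dual system: 5·y_water + 2·y_seed budget = 23 and 6·y_water + 1·y_seed budget = 15.
This yields shadow prices y_water = 1, y_seed budget = 9.
Reduced cost of barley: c₃ − yᵀa₃ = 44 − (1·5 + 9·5) = 44 − 50 = -6.

-6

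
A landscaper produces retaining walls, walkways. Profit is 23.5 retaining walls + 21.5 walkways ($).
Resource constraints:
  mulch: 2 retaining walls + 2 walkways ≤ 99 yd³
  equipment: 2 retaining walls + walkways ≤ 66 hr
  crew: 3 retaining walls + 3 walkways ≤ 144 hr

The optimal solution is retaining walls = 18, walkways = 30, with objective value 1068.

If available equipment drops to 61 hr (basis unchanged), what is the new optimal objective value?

Check each constraint at x*: mulch 96/99 (slack 3); equipment 66/66 (tight); crew 144/144 (tight).
Since mulch is not tight, its dual is 0.
The binding rows give the dual system: 2·y_equipment + 3·y_crew = 23.5 and 1·y_equipment + 3·y_crew = 21.5.
This yields shadow prices y_equipment = 2, y_crew = 6.5.
Δz = y_equipment·Δb = 2 × (-5) = -10, so new z* = 1068 − 10 = 1058.

1058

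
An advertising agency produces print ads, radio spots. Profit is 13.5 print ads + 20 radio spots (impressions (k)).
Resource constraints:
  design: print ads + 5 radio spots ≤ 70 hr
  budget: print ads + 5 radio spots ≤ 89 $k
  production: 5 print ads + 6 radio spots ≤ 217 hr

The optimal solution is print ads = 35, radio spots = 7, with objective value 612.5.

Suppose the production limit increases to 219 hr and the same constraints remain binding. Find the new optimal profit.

617.5

At the optimum: design uses 70 of 70 (binding); budget uses 70 of 89 (slack = 19); production uses 217 of 217 (binding).
Since budget is not tight, its dual is 0.
Dual feasibility on the basic columns requires 1·y_design + 5·y_production = 13.5, 5·y_design + 6·y_production = 20.
→ y_design = 1 and y_production = 2.5.
Δz = y_production·Δb = 2.5 × (2) = 5, so new z* = 612.5 + 5 = 617.5.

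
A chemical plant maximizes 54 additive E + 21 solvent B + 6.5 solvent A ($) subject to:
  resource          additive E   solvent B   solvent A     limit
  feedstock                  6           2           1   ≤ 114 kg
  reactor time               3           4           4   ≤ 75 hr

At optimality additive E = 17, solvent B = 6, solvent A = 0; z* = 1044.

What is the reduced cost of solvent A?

At the optimum: feedstock uses 114 of 114 (binding); reactor time uses 75 of 75 (binding).
Dual feasibility on the basic columns requires 6·y_feedstock + 3·y_reactor time = 54, 2·y_feedstock + 4·y_reactor time = 21.
→ y_feedstock = 8.5 and y_reactor time = 1.
Reduced cost of solvent A: c₃ − yᵀa₃ = 6.5 − (8.5·1 + 1·4) = 6.5 − 12.5 = -6.

-6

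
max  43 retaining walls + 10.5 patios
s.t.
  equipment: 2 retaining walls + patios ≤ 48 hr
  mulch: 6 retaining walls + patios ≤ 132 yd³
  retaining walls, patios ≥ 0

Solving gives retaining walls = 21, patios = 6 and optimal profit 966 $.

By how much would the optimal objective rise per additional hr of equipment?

Check each constraint at x*: equipment 48/48 (tight); mulch 132/132 (tight).
Dual feasibility on the basic columns requires 2·y_equipment + 6·y_mulch = 43, 1·y_equipment + 1·y_mulch = 10.5.
→ y_equipment = 5 and y_mulch = 5.5.
Shadow price of equipment = 5.

5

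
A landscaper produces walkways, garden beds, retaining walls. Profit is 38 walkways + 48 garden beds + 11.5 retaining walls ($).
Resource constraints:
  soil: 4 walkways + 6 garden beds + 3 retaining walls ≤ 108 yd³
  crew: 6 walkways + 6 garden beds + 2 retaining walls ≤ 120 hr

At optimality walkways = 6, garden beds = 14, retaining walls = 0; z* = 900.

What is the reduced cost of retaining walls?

Both soil and crew are binding at x*.
From A_Bᵀ y = c: 4·y_soil + 6·y_crew = 38; 6·y_soil + 6·y_crew = 48.
→ y_soil = 5 and y_crew = 3.
Reduced cost of retaining walls: c₃ − yᵀa₃ = 11.5 − (5·3 + 3·2) = 11.5 − 21 = -9.5.

-9.5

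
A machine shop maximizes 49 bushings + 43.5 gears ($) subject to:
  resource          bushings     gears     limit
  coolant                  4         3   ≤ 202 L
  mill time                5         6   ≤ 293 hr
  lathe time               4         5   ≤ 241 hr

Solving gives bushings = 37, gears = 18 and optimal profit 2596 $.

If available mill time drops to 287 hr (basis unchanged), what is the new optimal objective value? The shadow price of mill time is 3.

Δb = -6, so new z* = 2596 + (3)·(-6) = 2596 − 18 = 2578.

2578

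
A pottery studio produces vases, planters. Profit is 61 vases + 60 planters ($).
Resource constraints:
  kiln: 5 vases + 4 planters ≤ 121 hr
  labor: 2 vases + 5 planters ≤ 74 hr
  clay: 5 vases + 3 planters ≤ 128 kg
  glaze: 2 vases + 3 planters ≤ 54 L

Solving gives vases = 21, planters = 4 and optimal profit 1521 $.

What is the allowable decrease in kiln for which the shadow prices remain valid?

Binding constraints: kiln, glaze. The basis is B = [[5,4],[2,3]] with det 7.
Per unit decrease in kiln, x* moves by d = (-0.4286, 0.2857).
The basis stays optimal until labor becomes binding; allowable decrease = 21 hr.

21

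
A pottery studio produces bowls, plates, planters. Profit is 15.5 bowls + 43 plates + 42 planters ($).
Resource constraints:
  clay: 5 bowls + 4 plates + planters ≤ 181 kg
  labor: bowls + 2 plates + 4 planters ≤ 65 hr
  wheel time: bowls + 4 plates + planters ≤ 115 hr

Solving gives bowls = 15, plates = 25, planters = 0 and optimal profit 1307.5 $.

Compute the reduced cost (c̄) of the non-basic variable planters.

At the optimum: clay uses 175 of 181 (slack = 6); labor uses 65 of 65 (binding); wheel time uses 115 of 115 (binding).
By complementary slackness, y = 0 for the non-binding constraint.
From A_Bᵀ y = c: 1·y_labor + 1·y_wheel time = 15.5; 2·y_labor + 4·y_wheel time = 43.
Solving: y_labor = 9.5, y_wheel time = 6.
Reduced cost of planters: c₃ − yᵀa₃ = 42 − (9.5·4 + 6·1) = 42 − 44 = -2.

-2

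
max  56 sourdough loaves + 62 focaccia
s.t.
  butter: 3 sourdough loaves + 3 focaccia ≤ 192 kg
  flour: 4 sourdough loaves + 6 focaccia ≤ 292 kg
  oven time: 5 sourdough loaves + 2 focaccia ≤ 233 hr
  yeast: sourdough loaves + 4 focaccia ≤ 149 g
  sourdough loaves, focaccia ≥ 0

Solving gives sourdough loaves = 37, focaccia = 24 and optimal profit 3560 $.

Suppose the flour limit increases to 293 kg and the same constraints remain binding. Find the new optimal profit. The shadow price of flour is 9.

Δb = 1, so new z* = 3560 + (9)·(1) = 3560 + 9 = 3569.

3569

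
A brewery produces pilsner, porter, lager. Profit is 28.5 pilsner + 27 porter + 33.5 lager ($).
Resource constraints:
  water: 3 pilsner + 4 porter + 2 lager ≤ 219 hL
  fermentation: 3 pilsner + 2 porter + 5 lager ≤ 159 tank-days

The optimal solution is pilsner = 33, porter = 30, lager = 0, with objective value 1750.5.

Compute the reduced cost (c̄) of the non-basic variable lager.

-2

Check each constraint at x*: water 219/219 (tight); fermentation 159/159 (tight).
From A_Bᵀ y = c: 3·y_water + 3·y_fermentation = 28.5; 4·y_water + 2·y_fermentation = 27.
This yields shadow prices y_water = 4, y_fermentation = 5.5.
Reduced cost of lager: c₃ − yᵀa₃ = 33.5 − (4·2 + 5.5·5) = 33.5 − 35.5 = -2.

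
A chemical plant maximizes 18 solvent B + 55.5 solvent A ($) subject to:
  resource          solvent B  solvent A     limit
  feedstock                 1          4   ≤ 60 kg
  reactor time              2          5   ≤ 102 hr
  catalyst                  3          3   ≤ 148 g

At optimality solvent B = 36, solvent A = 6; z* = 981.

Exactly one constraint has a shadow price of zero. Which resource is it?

feedstock: 60/60 (binding)
reactor time: 102/102 (binding)
catalyst: 126/148 (slack 22)
By complementary slackness, a constraint with positive slack has shadow price 0 → catalyst.

catalyst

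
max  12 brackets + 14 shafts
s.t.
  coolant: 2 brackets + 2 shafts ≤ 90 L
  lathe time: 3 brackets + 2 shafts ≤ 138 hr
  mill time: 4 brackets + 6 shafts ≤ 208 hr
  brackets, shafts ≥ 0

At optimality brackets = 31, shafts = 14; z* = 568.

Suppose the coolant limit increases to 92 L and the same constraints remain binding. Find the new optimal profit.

At the optimum: coolant uses 90 of 90 (binding); lathe time uses 121 of 138 (slack = 17); mill time uses 208 of 208 (binding).
By complementary slackness, y = 0 for the non-binding constraint.
From A_Bᵀ y = c: 2·y_coolant + 4·y_mill time = 12; 2·y_coolant + 6·y_mill time = 14.
This yields shadow prices y_coolant = 4, y_mill time = 1.
Δz = y_coolant·Δb = 4 × (2) = 8, so new z* = 568 + 8 = 576.

576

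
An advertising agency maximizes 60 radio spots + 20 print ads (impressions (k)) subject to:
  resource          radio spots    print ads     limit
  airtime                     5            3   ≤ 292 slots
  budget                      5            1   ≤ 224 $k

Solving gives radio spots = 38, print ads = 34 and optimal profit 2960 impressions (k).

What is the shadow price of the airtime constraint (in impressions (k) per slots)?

Check each constraint at x*: airtime 292/292 (tight); budget 224/224 (tight).
Dual feasibility on the basic columns requires 5·y_airtime + 5·y_budget = 60, 3·y_airtime + 1·y_budget = 20.
→ y_airtime = 4 and y_budget = 8.
Shadow price of airtime = 4.

4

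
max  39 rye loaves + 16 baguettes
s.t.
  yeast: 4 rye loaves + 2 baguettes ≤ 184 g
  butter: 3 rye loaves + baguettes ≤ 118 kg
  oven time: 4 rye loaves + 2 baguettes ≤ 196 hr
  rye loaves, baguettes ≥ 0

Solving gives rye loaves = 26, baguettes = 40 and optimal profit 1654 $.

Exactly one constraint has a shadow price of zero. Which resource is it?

oven time

yeast: 184/184 (binding)
butter: 118/118 (binding)
oven time: 184/196 (slack 12)
By complementary slackness, a constraint with positive slack has shadow price 0 → oven time.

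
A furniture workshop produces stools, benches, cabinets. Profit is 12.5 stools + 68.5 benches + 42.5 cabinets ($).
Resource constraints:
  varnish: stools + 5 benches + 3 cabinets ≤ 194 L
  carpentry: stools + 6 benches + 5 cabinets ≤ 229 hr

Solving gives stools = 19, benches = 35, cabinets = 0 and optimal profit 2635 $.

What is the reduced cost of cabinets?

-7

Check each constraint at x*: varnish 194/194 (tight); carpentry 229/229 (tight).
Dual feasibility on the basic columns requires 1·y_varnish + 1·y_carpentry = 12.5, 5·y_varnish + 6·y_carpentry = 68.5.
This yields shadow prices y_varnish = 6.5, y_carpentry = 6.
Reduced cost of cabinets: c₃ − yᵀa₃ = 42.5 − (6.5·3 + 6·5) = 42.5 − 49.5 = -7.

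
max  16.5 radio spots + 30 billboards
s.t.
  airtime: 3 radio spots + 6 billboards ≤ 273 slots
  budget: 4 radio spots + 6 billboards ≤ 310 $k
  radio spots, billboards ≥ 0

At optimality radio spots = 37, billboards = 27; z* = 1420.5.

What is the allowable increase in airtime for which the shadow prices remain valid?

Binding constraints: airtime, budget. The basis is B = [[3,6],[4,6]] with det -6.
Per unit increase in airtime, x* moves by d = (-1, 0.6667).
The basis stays optimal until radio spots reaches 0; allowable increase = 37 slots.

37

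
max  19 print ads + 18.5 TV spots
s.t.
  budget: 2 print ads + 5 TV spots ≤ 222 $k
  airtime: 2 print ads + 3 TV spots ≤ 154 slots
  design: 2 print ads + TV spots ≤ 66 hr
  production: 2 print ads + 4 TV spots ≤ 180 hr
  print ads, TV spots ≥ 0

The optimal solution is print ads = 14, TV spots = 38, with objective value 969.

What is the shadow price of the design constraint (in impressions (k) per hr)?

Check each constraint at x*: budget 218/222 (slack 4); airtime 142/154 (slack 12); design 66/66 (tight); production 180/180 (tight).
By complementary slackness, y = 0 for the non-binding constraints.
Dual feasibility on the basic columns requires 2·y_design + 2·y_production = 19, 1·y_design + 4·y_production = 18.5.
→ y_design = 6.5 and y_production = 3.
Shadow price of design = 6.5.

6.5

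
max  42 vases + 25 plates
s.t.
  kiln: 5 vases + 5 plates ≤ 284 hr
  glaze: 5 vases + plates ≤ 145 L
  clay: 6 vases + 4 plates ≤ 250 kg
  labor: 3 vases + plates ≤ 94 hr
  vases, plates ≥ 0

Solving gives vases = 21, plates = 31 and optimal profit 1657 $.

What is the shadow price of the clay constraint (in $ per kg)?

5.5

Binding: clay and labor. Non-binding: kiln (24 unused), glaze (9 unused).
Since kiln, glaze are not tight, their duals are 0.
The binding rows give the dual system: 6·y_clay + 3·y_labor = 42 and 4·y_clay + 1·y_labor = 25.
→ y_clay = 5.5 and y_labor = 3.
Shadow price of clay = 5.5.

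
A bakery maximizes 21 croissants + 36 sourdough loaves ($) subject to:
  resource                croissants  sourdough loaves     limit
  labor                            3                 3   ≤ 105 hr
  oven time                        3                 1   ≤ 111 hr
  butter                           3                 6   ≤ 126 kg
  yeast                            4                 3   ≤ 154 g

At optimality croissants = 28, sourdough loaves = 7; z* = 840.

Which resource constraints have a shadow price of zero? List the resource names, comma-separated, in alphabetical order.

oven time, yeast

labor: 105/105 (binding)
oven time: 91/111 (slack 20)
butter: 126/126 (binding)
yeast: 133/154 (slack 21)
By complementary slackness, a constraint with positive slack has shadow price 0 → oven time, yeast.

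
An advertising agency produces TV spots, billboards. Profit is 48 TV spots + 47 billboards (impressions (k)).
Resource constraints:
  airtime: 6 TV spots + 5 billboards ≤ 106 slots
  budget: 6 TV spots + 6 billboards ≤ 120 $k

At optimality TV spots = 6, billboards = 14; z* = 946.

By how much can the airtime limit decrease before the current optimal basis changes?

Binding constraints: airtime, budget. The basis is B = [[6,5],[6,6]] with det 6.
Per unit decrease in airtime, x* moves by d = (-1, 1).
The basis stays optimal until TV spots reaches 0; allowable decrease = 6 slots.

6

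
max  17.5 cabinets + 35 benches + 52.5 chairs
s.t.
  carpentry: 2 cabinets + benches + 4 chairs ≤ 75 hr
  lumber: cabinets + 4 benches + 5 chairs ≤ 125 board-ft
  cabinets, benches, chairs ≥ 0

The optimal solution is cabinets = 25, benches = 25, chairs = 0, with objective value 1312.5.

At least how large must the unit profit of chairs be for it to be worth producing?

Both carpentry and lumber are binding at x*.
Dual feasibility on the basic columns requires 2·y_carpentry + 1·y_lumber = 17.5, 1·y_carpentry + 4·y_lumber = 35.
This yields shadow prices y_carpentry = 5, y_lumber = 7.5.
chairs enters the basis when its profit ≥ yᵀa₃ = 5·4 + 7.5·5 = 57.5.

57.5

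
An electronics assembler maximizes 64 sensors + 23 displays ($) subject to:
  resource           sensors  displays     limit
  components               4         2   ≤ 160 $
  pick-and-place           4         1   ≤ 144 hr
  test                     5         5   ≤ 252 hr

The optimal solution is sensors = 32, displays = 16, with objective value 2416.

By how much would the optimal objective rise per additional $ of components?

7

Check each constraint at x*: components 160/160 (tight); pick-and-place 144/144 (tight); test 240/252 (slack 12).
Since test is not tight, its dual is 0.
Dual feasibility on the basic columns requires 4·y_components + 4·y_pick-and-place = 64, 2·y_components + 1·y_pick-and-place = 23.
→ y_components = 7 and y_pick-and-place = 9.
Shadow price of components = 7.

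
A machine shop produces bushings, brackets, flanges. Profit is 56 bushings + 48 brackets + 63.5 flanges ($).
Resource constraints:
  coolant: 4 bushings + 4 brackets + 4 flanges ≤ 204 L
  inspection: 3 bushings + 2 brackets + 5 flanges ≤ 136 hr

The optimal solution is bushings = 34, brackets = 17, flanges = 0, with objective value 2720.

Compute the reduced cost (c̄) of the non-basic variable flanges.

-8.5

Both coolant and inspection are binding at x*.
The binding rows give the dual system: 4·y_coolant + 3·y_inspection = 56 and 4·y_coolant + 2·y_inspection = 48.
→ y_coolant = 8 and y_inspection = 8.
Reduced cost of flanges: c₃ − yᵀa₃ = 63.5 − (8·4 + 8·5) = 63.5 − 72 = -8.5.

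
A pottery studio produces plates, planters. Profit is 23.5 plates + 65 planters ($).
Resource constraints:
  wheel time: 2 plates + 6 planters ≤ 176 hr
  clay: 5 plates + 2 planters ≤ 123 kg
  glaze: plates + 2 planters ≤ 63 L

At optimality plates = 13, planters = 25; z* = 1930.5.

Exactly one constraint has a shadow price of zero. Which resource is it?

wheel time: 176/176 (binding)
clay: 115/123 (slack 8)
glaze: 63/63 (binding)
By complementary slackness, a constraint with positive slack has shadow price 0 → clay.

clay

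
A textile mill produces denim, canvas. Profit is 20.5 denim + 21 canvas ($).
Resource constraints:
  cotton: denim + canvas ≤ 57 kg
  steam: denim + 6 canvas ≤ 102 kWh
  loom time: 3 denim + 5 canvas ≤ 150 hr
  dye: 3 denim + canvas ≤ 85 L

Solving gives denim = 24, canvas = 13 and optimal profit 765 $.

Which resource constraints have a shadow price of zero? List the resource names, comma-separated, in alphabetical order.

cotton, loom time

cotton: 37/57 (slack 20)
steam: 102/102 (binding)
loom time: 137/150 (slack 13)
dye: 85/85 (binding)
By complementary slackness, a constraint with positive slack has shadow price 0 → cotton, loom time.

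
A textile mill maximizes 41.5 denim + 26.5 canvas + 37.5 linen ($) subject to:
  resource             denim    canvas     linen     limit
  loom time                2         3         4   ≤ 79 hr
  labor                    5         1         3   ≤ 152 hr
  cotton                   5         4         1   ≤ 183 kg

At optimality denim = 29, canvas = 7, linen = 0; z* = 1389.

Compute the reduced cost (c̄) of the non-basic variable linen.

-7

Check each constraint at x*: loom time 79/79 (tight); labor 152/152 (tight); cotton 173/183 (slack 10).
Slack constraints have shadow price 0 (complementary slackness).
From A_Bᵀ y = c: 2·y_loom time + 5·y_labor = 41.5; 3·y_loom time + 1·y_labor = 26.5.
→ y_loom time = 7 and y_labor = 5.5.
Reduced cost of linen: c₃ − yᵀa₃ = 37.5 − (7·4 + 5.5·3) = 37.5 − 44.5 = -7.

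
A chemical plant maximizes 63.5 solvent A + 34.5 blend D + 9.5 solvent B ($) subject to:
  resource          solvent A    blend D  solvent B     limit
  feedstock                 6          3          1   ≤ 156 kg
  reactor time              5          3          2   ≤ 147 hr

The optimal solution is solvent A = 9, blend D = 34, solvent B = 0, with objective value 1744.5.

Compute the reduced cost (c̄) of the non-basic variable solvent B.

-7.5

Check each constraint at x*: feedstock 156/156 (tight); reactor time 147/147 (tight).
The binding rows give the dual system: 6·y_feedstock + 5·y_reactor time = 63.5 and 3·y_feedstock + 3·y_reactor time = 34.5.
Solving: y_feedstock = 6, y_reactor time = 5.5.
Reduced cost of solvent B: c₃ − yᵀa₃ = 9.5 − (6·1 + 5.5·2) = 9.5 − 17 = -7.5.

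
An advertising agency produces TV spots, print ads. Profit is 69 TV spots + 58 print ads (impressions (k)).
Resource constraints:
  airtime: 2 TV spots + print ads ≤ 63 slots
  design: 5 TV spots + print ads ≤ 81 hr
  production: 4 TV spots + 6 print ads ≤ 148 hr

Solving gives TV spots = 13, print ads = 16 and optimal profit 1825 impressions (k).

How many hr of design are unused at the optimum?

design used = 5·13 + 1·16 = 81; slack = 81 − 81 = 0.

0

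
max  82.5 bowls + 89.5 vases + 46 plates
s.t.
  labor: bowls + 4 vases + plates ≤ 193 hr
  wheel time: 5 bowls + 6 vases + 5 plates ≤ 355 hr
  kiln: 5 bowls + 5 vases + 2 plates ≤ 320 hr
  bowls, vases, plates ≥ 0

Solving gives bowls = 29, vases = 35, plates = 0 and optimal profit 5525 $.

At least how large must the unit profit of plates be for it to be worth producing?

54

Binding: wheel time and kiln. Non-binding: labor (24 unused).
By complementary slackness, y = 0 for the non-binding constraint.
From A_Bᵀ y = c: 5·y_wheel time + 5·y_kiln = 82.5; 6·y_wheel time + 5·y_kiln = 89.5.
→ y_wheel time = 7 and y_kiln = 9.5.
plates enters the basis when its profit ≥ yᵀa₃ = 7·5 + 9.5·2 = 54.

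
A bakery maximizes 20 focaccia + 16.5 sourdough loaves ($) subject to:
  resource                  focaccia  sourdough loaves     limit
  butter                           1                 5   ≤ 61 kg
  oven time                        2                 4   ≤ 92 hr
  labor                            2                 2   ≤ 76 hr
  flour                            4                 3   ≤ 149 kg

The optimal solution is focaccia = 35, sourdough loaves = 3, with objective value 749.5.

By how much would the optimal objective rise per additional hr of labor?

At the optimum: butter uses 50 of 61 (slack = 11); oven time uses 82 of 92 (slack = 10); labor uses 76 of 76 (binding); flour uses 149 of 149 (binding).
By complementary slackness, y = 0 for the non-binding constraints.
Dual feasibility on the basic columns requires 2·y_labor + 4·y_flour = 20, 2·y_labor + 3·y_flour = 16.5.
→ y_labor = 3 and y_flour = 3.5.
Shadow price of labor = 3.

3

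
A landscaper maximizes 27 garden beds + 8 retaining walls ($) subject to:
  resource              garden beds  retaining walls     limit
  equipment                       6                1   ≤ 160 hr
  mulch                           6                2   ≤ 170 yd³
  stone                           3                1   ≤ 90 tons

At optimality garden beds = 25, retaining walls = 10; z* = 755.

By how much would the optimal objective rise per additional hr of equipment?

1

At the optimum: equipment uses 160 of 160 (binding); mulch uses 170 of 170 (binding); stone uses 85 of 90 (slack = 5).
Slack constraints have shadow price 0 (complementary slackness).
From A_Bᵀ y = c: 6·y_equipment + 6·y_mulch = 27; 1·y_equipment + 2·y_mulch = 8.
This yields shadow prices y_equipment = 1, y_mulch = 3.5.
Shadow price of equipment = 1.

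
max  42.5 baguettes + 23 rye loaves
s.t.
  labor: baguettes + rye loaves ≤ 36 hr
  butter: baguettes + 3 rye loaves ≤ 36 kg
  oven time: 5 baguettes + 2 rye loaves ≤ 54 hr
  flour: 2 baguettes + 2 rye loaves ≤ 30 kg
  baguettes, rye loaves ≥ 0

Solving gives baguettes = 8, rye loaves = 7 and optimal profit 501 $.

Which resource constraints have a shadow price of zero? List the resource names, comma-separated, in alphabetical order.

butter, labor

labor: 15/36 (slack 21)
butter: 29/36 (slack 7)
oven time: 54/54 (binding)
flour: 30/30 (binding)
By complementary slackness, a constraint with positive slack has shadow price 0 → butter, labor.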